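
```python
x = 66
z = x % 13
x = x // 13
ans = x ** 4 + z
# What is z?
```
Trace:
  x=66
  x=66, z=1
  x=5, z=1
  x=5, z=1, ans=626

Final answer: 1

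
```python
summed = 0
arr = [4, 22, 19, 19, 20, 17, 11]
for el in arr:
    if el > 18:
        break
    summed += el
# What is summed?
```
Trace:
  summed=0
  summed=4, el=4
  summed=4, el=22

Final answer: 4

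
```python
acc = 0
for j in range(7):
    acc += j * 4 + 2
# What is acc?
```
Trace:
  acc=0
  acc=2, j=0
  acc=8, j=1
  acc=18, j=2
  acc=32, j=3
  acc=50, j=4
  acc=72, j=5
  acc=98, j=6

Final answer: 98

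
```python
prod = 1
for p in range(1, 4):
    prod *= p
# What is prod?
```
Trace:
  prod=1
  prod=1, p=1
  prod=2, p=2
  prod=6, p=3

Final answer: 6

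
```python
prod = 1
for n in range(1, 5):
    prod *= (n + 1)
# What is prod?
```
Trace:
  prod=1
  prod=2, n=1
  prod=6, n=2
  prod=24, n=3
  prod=120, n=4

Final answer: 120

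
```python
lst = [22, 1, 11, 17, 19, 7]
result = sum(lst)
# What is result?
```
Trace:
  lst=[22, 1, 11, 17, 19, 7]
  lst=[22, 1, 11, 17, 19, 7], result=77

Final answer: 77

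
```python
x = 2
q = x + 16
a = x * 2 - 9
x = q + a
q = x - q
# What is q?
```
Trace:
  x=2
  x=2, q=18
  x=2, q=18, a=-5
  x=13, q=18, a=-5
  x=13, q=-5, a=-5

Final answer: -5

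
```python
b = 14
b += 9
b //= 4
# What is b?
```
Trace:
  b=14
  b=23
  b=5

Final answer: 5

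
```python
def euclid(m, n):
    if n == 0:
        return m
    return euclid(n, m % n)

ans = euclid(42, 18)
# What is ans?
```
Call trace:
euclid(m=42, n=18)
  euclid(m=18, n=6)
    euclid(m=6, n=0)
    -> return 6
  -> return 6
-> return 6

Final answer: 6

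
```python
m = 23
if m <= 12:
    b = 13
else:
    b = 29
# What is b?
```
Trace:
  m=23
  m=23, b=29

Final answer: 29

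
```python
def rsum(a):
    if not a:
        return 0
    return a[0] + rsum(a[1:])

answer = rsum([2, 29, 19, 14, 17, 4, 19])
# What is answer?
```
Call trace:
rsum(a=[2, 29, 19, 14, 17, 4, 19])
  rsum(a=[29, 19, 14, 17, 4, 19])
    rsum(a=[19, 14, 17, 4, 19])
      rsum(a=[14, 17, 4, 19])
        rsum(a=[17, 4, 19])
          rsum(a=[4, 19])
            rsum(a=[19])
              rsum(a=[])
              -> return 0
            -> return 19
          -> return 23
        -> return 40
      -> return 54
    -> return 73
  -> return 102
-> return 104

Final answer: 104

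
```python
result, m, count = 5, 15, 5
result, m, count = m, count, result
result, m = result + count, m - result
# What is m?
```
Trace:
  result=5, m=15, count=5
  result=15, m=5, count=5
  result=20, m=-10, count=5

Final answer: -10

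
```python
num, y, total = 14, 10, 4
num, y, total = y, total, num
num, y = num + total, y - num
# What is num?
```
Trace:
  num=14, y=10, total=4
  num=10, y=4, total=14
  num=24, y=-6, total=14

Final answer: 24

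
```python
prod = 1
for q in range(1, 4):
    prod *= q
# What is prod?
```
Trace:
  prod=1
  prod=1, q=1
  prod=2, q=2
  prod=6, q=3

Final answer: 6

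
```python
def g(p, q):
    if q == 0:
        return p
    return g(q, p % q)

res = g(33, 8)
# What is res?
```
Call trace:
g(p=33, q=8)
  g(p=8, q=1)
    g(p=1, q=0)
    -> return 1
  -> return 1
-> return 1

Final answer: 1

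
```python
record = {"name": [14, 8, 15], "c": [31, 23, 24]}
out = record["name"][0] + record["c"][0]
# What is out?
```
Trace:
  record={'name': [14, 8, 15], 'c': [31, 23, 24]}
  record={'name': [14, 8, 15], 'c': [31, 23, 24]}, out=45

Final answer: 45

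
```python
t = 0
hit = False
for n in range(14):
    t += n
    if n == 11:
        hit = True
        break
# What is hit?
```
Trace:
  t=0
  t=0, hit=False
  t=0, hit=False, n=0
  t=1, hit=False, n=1
  t=3, hit=False, n=2
  t=6, hit=False, n=3
  t=10, hit=False, n=4
  t=15, hit=False, n=5
  t=21, hit=False, n=6
  t=28, hit=False, n=7
  t=36, hit=False, n=8
  t=45, hit=False, n=9
  t=55, hit=False, n=10
  t=66, hit=True, n=11

Final answer: True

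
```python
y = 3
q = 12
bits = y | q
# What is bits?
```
Trace:
  y=3
  y=3, q=12
  y=3, q=12, bits=15

Final answer: 15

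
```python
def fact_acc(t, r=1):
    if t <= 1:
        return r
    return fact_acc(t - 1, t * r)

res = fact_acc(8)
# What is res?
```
Call trace:
fact_acc(t=8, r=1)
  fact_acc(t=7, r=8)
    fact_acc(t=6, r=56)
      fact_acc(t=5, r=336)
        fact_acc(t=4, r=1680)
          fact_acc(t=3, r=6720)
            fact_acc(t=2, r=20160)
              fact_acc(t=1, r=40320)
              -> return 40320
            -> return 40320
          -> return 40320
        -> return 40320
      -> return 40320
    -> return 40320
  -> return 40320
-> return 40320

Final answer: 40320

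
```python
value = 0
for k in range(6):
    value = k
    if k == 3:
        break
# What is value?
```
Trace:
  value=0
  value=0, k=0
  value=1, k=1
  value=2, k=2
  value=3, k=3

Final answer: 3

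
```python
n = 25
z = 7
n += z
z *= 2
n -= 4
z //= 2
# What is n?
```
Trace:
  n=25
  n=25, z=7
  n=32, z=7
  n=32, z=14
  n=28, z=14
  n=28, z=7

Final answer: 28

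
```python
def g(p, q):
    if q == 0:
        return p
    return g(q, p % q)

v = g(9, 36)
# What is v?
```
Call trace:
g(p=9, q=36)
  g(p=36, q=9)
    g(p=9, q=0)
    -> return 9
  -> return 9
-> return 9

Final answer: 9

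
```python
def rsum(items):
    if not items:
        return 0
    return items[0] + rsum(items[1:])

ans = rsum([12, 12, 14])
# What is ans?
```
Call trace:
rsum(items=[12, 12, 14])
  rsum(items=[12, 14])
    rsum(items=[14])
      rsum(items=[])
      -> return 0
    -> return 14
  -> return 26
-> return 38

Final answer: 38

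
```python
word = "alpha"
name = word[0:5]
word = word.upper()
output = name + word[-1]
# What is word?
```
Trace:
  word='alpha'
  word='alpha', name='alpha'
  word='ALPHA', name='alpha'
  word='ALPHA', name='alpha', output='alphaA'

Final answer: 'ALPHA'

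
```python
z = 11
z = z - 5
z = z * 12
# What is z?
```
Trace:
  z=11
  z=6
  z=72

Final answer: 72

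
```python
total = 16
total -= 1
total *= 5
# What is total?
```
Trace:
  total=16
  total=15
  total=75

Final answer: 75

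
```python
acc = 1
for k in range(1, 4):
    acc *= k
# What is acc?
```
Trace:
  acc=1
  acc=1, k=1
  acc=2, k=2
  acc=6, k=3

Final answer: 6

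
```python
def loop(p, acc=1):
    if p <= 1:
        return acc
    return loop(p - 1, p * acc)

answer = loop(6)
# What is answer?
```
Call trace:
loop(p=6, acc=1)
  loop(p=5, acc=6)
    loop(p=4, acc=30)
      loop(p=3, acc=120)
        loop(p=2, acc=360)
          loop(p=1, acc=720)
          -> return 720
        -> return 720
      -> return 720
    -> return 720
  -> return 720
-> return 720

Final answer: 720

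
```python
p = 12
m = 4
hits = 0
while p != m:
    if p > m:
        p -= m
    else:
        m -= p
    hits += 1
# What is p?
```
Trace:
  p=12
  p=12, m=4
  p=12, m=4, hits=0
  p=8, m=4, hits=1
  p=4, m=4, hits=2

Final answer: 4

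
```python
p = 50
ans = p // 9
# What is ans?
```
Trace:
  p=50
  p=50, ans=5

Final answer: 5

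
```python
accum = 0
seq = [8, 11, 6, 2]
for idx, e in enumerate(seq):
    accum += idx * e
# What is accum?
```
Trace:
  accum=0
  accum=0, idx=0, e=8
  accum=11, idx=1, e=11
  accum=23, idx=2, e=6
  accum=29, idx=3, e=2

Final answer: 29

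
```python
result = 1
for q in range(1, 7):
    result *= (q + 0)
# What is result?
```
Trace:
  result=1
  result=1, q=1
  result=2, q=2
  result=6, q=3
  result=24, q=4
  result=120, q=5
  result=720, q=6

Final answer: 720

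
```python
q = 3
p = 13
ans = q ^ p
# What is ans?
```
Trace:
  q=3
  q=3, p=13
  q=3, p=13, ans=14

Final answer: 14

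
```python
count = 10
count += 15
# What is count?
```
Trace:
  count=10
  count=25

Final answer: 25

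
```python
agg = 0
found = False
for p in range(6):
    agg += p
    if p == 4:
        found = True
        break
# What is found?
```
Trace:
  agg=0
  agg=0, found=False
  agg=0, found=False, p=0
  agg=1, found=False, p=1
  agg=3, found=False, p=2
  agg=6, found=False, p=3
  agg=10, found=True, p=4

Final answer: True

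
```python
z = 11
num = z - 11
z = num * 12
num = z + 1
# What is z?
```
Trace:
  z=11
  z=11, num=0
  z=0, num=0
  z=0, num=1

Final answer: 0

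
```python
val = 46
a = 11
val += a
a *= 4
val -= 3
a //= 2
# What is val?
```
Trace:
  val=46
  val=46, a=11
  val=57, a=11
  val=57, a=44
  val=54, a=44
  val=54, a=22

Final answer: 54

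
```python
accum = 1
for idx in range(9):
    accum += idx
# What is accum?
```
Trace:
  accum=1
  accum=1, idx=0
  accum=2, idx=1
  accum=4, idx=2
  accum=7, idx=3
  accum=11, idx=4
  accum=16, idx=5
  accum=22, idx=6
  accum=29, idx=7
  accum=37, idx=8

Final answer: 37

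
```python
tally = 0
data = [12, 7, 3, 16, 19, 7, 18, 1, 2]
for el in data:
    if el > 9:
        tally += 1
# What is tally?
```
Trace:
  tally=0
  tally=1, el=12
  tally=1, el=7
  tally=1, el=3
  tally=2, el=16
  tally=3, el=19
  tally=3, el=7
  tally=4, el=18
  tally=4, el=1
  tally=4, el=2

Final answer: 4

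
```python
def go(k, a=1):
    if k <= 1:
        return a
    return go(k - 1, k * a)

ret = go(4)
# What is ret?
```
Call trace:
go(k=4, a=1)
  go(k=3, a=4)
    go(k=2, a=12)
      go(k=1, a=24)
      -> return 24
    -> return 24
  -> return 24
-> return 24

Final answer: 24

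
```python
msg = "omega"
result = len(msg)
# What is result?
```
Trace:
  msg='omega'
  msg='omega', result=5

Final answer: 5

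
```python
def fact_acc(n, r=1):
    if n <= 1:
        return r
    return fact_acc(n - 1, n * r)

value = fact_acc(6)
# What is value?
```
Call trace:
fact_acc(n=6, r=1)
  fact_acc(n=5, r=6)
    fact_acc(n=4, r=30)
      fact_acc(n=3, r=120)
        fact_acc(n=2, r=360)
          fact_acc(n=1, r=720)
          -> return 720
        -> return 720
      -> return 720
    -> return 720
  -> return 720
-> return 720

Final answer: 720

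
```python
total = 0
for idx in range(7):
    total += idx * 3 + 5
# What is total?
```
Trace:
  total=0
  total=5, idx=0
  total=13, idx=1
  total=24, idx=2
  total=38, idx=3
  total=55, idx=4
  total=75, idx=5
  total=98, idx=6

Final answer: 98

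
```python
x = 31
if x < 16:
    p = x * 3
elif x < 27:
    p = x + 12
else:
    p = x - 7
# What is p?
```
Trace:
  x=31
  x=31, p=24

Final answer: 24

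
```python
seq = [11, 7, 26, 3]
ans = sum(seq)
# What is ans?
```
Trace:
  seq=[11, 7, 26, 3]
  seq=[11, 7, 26, 3], ans=47

Final answer: 47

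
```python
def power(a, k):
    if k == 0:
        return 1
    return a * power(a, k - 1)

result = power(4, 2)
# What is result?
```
Call trace:
power(a=4, k=2)
  power(a=4, k=1)
    power(a=4, k=0)
    -> return 1
  -> return 4
-> return 16

Final answer: 16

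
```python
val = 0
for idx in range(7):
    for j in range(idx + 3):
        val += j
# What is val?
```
Trace:
  val=0
  val=0, idx=0, j=0
  val=1, idx=0, j=1
  val=3, idx=0, j=2
  val=3, idx=1, j=0
  val=4, idx=1, j=1
  val=6, idx=1, j=2
  val=9, idx=1, j=3
  val=9, idx=2, j=0
  val=10, idx=2, j=1
  val=12, idx=2, j=2
  val=15, idx=2, j=3
  val=19, idx=2, j=4
  val=19, idx=3, j=0
  val=20, idx=3, j=1
  val=22, idx=3, j=2
  val=25, idx=3, j=3
  val=29, idx=3, j=4
  val=34, idx=3, j=5
  val=34, idx=4, j=0
  val=35, idx=4, j=1
  val=37, idx=4, j=2
  val=40, idx=4, j=3
  val=44, idx=4, j=4
  val=49, idx=4, j=5
  val=55, idx=4, j=6
  val=55, idx=5, j=0
  val=56, idx=5, j=1
  val=58, idx=5, j=2
  val=61, idx=5, j=3
  val=65, idx=5, j=4
  val=70, idx=5, j=5
  val=76, idx=5, j=6
  val=83, idx=5, j=7
  val=83, idx=6, j=0
  val=84, idx=6, j=1
  val=86, idx=6, j=2
  val=89, idx=6, j=3
  val=93, idx=6, j=4
  val=98, idx=6, j=5
  val=104, idx=6, j=6
  val=111, idx=6, j=7
  val=119, idx=6, j=8

Final answer: 119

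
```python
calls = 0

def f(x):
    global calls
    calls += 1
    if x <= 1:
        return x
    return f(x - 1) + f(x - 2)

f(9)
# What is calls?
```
Call trace (a repeated sub-call is expanded the first time; later identical calls just restate its return value):
f(x=9)
  f(x=8)
    f(x=7)
      f(x=6)
        f(x=5)
          f(x=4)
            f(x=3)
              f(x=2)
                f(x=1)
                -> return 1
                f(x=0)
                -> return 0
              -> return 1
              f(x=1)
              -> return 1
            -> return 2
            f(x=2) -> return 1  (same call as traced above)
          -> return 3
          f(x=3) -> return 2  (same call as traced above)
        -> return 5
        f(x=4) -> return 3  (same call as traced above)
      -> return 8
      f(x=5) -> return 5  (same call as traced above)
    -> return 13
    f(x=6) -> return 8  (same call as traced above)
  -> return 21
  f(x=7) -> return 13  (same call as traced above)
-> return 34

calls is incremented once per call, so count the calls in each subtree. Let C(x) = number of calls made by f(x).
C(0) = C(1) = 1 (base case, no recursion); C(x) = 1 + C(x - 1) + C(x - 2) otherwise.
C(2) = 1 + C(1) + C(0) = 1 + 1 + 1 = 3
C(3) = 1 + C(2) + C(1) = 1 + 3 + 1 = 5
C(4) = 1 + C(3) + C(2) = 1 + 5 + 3 = 9
C(5) = 1 + C(4) + C(3) = 1 + 9 + 5 = 15
C(6) = 1 + C(5) + C(4) = 1 + 15 + 9 = 25
C(7) = 1 + C(6) + C(5) = 1 + 25 + 15 = 41
C(8) = 1 + C(7) + C(6) = 1 + 41 + 25 = 67
C(9) = 1 + C(8) + C(7) = 1 + 67 + 41 = 109
calls = C(9) = 109

Final answer: 109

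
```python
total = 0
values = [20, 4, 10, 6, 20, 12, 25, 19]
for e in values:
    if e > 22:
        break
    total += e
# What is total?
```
Trace:
  total=0
  total=20, e=20
  total=24, e=4
  total=34, e=10
  total=40, e=6
  total=60, e=20
  total=72, e=12
  total=72, e=25

Final answer: 72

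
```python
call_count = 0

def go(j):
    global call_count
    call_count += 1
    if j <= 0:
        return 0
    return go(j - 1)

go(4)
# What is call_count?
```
Call trace:
go(j=4)
  go(j=3)
    go(j=2)
      go(j=1)
        go(j=0)
        -> return 0
      -> return 0
    -> return 0
  -> return 0
-> return 0

call_count is incremented once per call. go is entered once for each j = 4, 3, 2, 1, 0 (the j <= 0 call returns without recursing), i.e. 4 + 1 calls.
call_count = 5

Final answer: 5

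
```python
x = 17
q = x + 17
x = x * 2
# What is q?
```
Trace:
  x=17
  x=17, q=34
  x=34, q=34

Final answer: 34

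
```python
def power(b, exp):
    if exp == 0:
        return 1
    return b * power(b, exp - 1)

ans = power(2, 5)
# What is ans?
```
Call trace:
power(b=2, exp=5)
  power(b=2, exp=4)
    power(b=2, exp=3)
      power(b=2, exp=2)
        power(b=2, exp=1)
          power(b=2, exp=0)
          -> return 1
        -> return 2
      -> return 4
    -> return 8
  -> return 16
-> return 32

Final answer: 32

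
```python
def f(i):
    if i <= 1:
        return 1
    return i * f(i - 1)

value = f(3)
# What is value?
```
Call trace:
f(i=3)
  f(i=2)
    f(i=1)
    -> return 1
  -> return 2
-> return 6

Final answer: 6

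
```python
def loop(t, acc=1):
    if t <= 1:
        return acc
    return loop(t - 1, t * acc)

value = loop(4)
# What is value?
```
Call trace:
loop(t=4, acc=1)
  loop(t=3, acc=4)
    loop(t=2, acc=12)
      loop(t=1, acc=24)
      -> return 24
    -> return 24
  -> return 24
-> return 24

Final answer: 24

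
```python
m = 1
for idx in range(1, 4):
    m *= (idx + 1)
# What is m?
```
Trace:
  m=1
  m=2, idx=1
  m=6, idx=2
  m=24, idx=3

Final answer: 24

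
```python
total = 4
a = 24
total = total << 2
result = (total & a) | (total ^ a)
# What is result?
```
Trace:
  total=4
  total=4, a=24
  total=16, a=24
  total=16, a=24, result=24

Final answer: 24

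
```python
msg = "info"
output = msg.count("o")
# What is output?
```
Trace:
  msg='info'
  msg='info', output=1

Final answer: 1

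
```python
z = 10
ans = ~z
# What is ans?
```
Trace:
  z=10
  z=10, ans=-11

Final answer: -11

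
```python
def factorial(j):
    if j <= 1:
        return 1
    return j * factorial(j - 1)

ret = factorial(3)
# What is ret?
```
Call trace:
factorial(j=3)
  factorial(j=2)
    factorial(j=1)
    -> return 1
  -> return 2
-> return 6

Final answer: 6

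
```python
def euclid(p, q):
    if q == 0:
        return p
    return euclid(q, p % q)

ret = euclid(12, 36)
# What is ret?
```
Call trace:
euclid(p=12, q=36)
  euclid(p=36, q=12)
    euclid(p=12, q=0)
    -> return 12
  -> return 12
-> return 12

Final answer: 12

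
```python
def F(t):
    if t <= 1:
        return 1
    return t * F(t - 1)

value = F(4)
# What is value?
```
Call trace:
F(t=4)
  F(t=3)
    F(t=2)
      F(t=1)
      -> return 1
    -> return 2
  -> return 6
-> return 24

Final answer: 24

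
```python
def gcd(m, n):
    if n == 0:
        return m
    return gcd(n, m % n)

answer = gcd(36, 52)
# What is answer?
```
Call trace:
gcd(m=36, n=52)
  gcd(m=52, n=36)
    gcd(m=36, n=16)
      gcd(m=16, n=4)
        gcd(m=4, n=0)
        -> return 4
      -> return 4
    -> return 4
  -> return 4
-> return 4

Final answer: 4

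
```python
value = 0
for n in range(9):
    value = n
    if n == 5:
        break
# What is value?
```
Trace:
  value=0
  value=0, n=0
  value=1, n=1
  value=2, n=2
  value=3, n=3
  value=4, n=4
  value=5, n=5

Final answer: 5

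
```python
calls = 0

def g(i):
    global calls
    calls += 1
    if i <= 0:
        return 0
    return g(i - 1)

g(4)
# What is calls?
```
Call trace:
g(i=4)
  g(i=3)
    g(i=2)
      g(i=1)
        g(i=0)
        -> return 0
      -> return 0
    -> return 0
  -> return 0
-> return 0

calls is incremented once per call. g is entered once for each i = 4, 3, 2, 1, 0 (the i <= 0 call returns without recursing), i.e. 4 + 1 calls.
calls = 5

Final answer: 5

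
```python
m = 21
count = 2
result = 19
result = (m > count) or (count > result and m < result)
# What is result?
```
Trace:
  m=21
  m=21, count=2
  m=21, count=2, result=19
  m=21, count=2, result=True

Final answer: True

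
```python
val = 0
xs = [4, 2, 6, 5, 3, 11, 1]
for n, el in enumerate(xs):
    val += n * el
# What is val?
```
Trace:
  val=0
  val=0, n=0, el=4
  val=2, n=1, el=2
  val=14, n=2, el=6
  val=29, n=3, el=5
  val=41, n=4, el=3
  val=96, n=5, el=11
  val=102, n=6, el=1

Final answer: 102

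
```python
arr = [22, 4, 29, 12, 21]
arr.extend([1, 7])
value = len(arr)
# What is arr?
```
Trace:
  arr=[22, 4, 29, 12, 21]
  arr=[22, 4, 29, 12, 21, 1, 7]
  arr=[22, 4, 29, 12, 21, 1, 7], value=7

Final answer: [22, 4, 29, 12, 21, 1, 7]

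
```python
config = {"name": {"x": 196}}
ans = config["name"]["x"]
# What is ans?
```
Trace:
  config={'name': {'x': 196}}
  config={'name': {'x': 196}}, ans=196

Final answer: 196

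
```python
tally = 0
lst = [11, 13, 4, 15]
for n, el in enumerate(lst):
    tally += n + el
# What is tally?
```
Trace:
  tally=0
  tally=11, n=0, el=11
  tally=25, n=1, el=13
  tally=31, n=2, el=4
  tally=49, n=3, el=15

Final answer: 49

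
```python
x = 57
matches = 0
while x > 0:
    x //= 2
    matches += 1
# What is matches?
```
Trace:
  x=57
  x=57, matches=0
  x=28, matches=1
  x=14, matches=2
  x=7, matches=3
  x=3, matches=4
  x=1, matches=5
  x=0, matches=6

Final answer: 6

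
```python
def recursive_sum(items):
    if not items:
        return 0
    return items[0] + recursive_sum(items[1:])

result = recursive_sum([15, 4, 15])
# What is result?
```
Call trace:
recursive_sum(items=[15, 4, 15])
  recursive_sum(items=[4, 15])
    recursive_sum(items=[15])
      recursive_sum(items=[])
      -> return 0
    -> return 15
  -> return 19
-> return 34

Final answer: 34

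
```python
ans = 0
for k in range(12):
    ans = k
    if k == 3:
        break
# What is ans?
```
Trace:
  ans=0
  ans=0, k=0
  ans=1, k=1
  ans=2, k=2
  ans=3, k=3

Final answer: 3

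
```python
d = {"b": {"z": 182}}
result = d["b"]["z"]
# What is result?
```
Trace:
  d={'b': {'z': 182}}
  d={'b': {'z': 182}}, result=182

Final answer: 182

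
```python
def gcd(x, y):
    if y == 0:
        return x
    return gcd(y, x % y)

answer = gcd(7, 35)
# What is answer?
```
Call trace:
gcd(x=7, y=35)
  gcd(x=35, y=7)
    gcd(x=7, y=0)
    -> return 7
  -> return 7
-> return 7

Final answer: 7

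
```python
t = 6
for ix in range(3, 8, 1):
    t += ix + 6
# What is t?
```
Trace:
  t=6
  t=15, ix=3
  t=25, ix=4
  t=36, ix=5
  t=48, ix=6
  t=61, ix=7

Final answer: 61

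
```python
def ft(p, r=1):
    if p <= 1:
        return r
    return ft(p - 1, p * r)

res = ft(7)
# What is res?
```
Call trace:
ft(p=7, r=1)
  ft(p=6, r=7)
    ft(p=5, r=42)
      ft(p=4, r=210)
        ft(p=3, r=840)
          ft(p=2, r=2520)
            ft(p=1, r=5040)
            -> return 5040
          -> return 5040
        -> return 5040
      -> return 5040
    -> return 5040
  -> return 5040
-> return 5040

Final answer: 5040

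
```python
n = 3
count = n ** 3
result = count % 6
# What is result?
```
Trace:
  n=3
  n=3, count=27
  n=3, count=27, result=3

Final answer: 3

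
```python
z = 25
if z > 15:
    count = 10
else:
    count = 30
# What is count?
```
Trace:
  z=25
  z=25, count=10

Final answer: 10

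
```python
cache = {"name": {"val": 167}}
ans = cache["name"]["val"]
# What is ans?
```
Trace:
  cache={'name': {'val': 167}}
  cache={'name': {'val': 167}}, ans=167

Final answer: 167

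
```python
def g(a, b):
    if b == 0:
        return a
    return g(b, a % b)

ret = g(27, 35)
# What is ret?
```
Call trace:
g(a=27, b=35)
  g(a=35, b=27)
    g(a=27, b=8)
      g(a=8, b=3)
        g(a=3, b=2)
          g(a=2, b=1)
            g(a=1, b=0)
            -> return 1
          -> return 1
        -> return 1
      -> return 1
    -> return 1
  -> return 1
-> return 1

Final answer: 1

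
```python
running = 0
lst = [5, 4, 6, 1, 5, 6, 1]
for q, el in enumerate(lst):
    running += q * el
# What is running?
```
Trace:
  running=0
  running=0, q=0, el=5
  running=4, q=1, el=4
  running=16, q=2, el=6
  running=19, q=3, el=1
  running=39, q=4, el=5
  running=69, q=5, el=6
  running=75, q=6, el=1

Final answer: 75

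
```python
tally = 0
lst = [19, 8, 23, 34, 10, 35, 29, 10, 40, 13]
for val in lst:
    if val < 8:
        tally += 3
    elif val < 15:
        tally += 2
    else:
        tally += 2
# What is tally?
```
Trace:
  tally=0
  tally=2, val=19
  tally=4, val=8
  tally=6, val=23
  tally=8, val=34
  tally=10, val=10
  tally=12, val=35
  tally=14, val=29
  tally=16, val=10
  tally=18, val=40
  tally=20, val=13

Final answer: 20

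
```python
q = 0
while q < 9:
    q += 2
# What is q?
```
Trace:
  q=0
  q=2
  q=4
  q=6
  q=8
  q=10

Final answer: 10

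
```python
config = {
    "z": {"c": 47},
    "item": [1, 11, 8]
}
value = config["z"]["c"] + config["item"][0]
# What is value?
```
Trace:
  config={'z': {'c': 47}, 'item': [1, 11, 8]}
  config={'z': {'c': 47}, 'item': [1, 11, 8]}, value=48

Final answer: 48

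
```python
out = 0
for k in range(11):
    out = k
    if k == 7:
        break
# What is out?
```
Trace:
  out=0
  out=0, k=0
  out=1, k=1
  out=2, k=2
  out=3, k=3
  out=4, k=4
  out=5, k=5
  out=6, k=6
  out=7, k=7

Final answer: 7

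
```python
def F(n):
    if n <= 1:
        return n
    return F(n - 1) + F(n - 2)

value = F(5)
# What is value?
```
Call trace (a repeated sub-call is expanded the first time; later identical calls just restate its return value):
F(n=5)
  F(n=4)
    F(n=3)
      F(n=2)
        F(n=1)
        -> return 1
        F(n=0)
        -> return 0
      -> return 1
      F(n=1)
      -> return 1
    -> return 2
    F(n=2) -> return 1  (same call as traced above)
  -> return 3
  F(n=3) -> return 2  (same call as traced above)
-> return 5

Final answer: 5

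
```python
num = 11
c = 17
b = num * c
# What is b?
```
Trace:
  num=11
  num=11, c=17
  num=11, c=17, b=187

Final answer: 187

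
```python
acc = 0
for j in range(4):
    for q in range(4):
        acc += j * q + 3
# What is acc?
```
Trace:
  acc=0
  acc=3, j=0, q=0
  acc=6, j=0, q=1
  acc=9, j=0, q=2
  acc=12, j=0, q=3
  acc=15, j=1, q=0
  acc=19, j=1, q=1
  acc=24, j=1, q=2
  acc=30, j=1, q=3
  acc=33, j=2, q=0
  acc=38, j=2, q=1
  acc=45, j=2, q=2
  acc=54, j=2, q=3
  acc=57, j=3, q=0
  acc=63, j=3, q=1
  acc=72, j=3, q=2
  acc=84, j=3, q=3

Final answer: 84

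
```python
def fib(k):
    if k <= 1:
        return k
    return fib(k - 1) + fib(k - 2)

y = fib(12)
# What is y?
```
Call trace (a repeated sub-call is expanded the first time; later identical calls just restate its return value):
fib(k=12)
  fib(k=11)
    fib(k=10)
      fib(k=9)
        fib(k=8)
          fib(k=7)
            fib(k=6)
              fib(k=5)
                fib(k=4)
                  fib(k=3)
                    fib(k=2)
                      fib(k=1)
                      -> return 1
                      fib(k=0)
                      -> return 0
                    -> return 1
                    fib(k=1)
                    -> return 1
                  -> return 2
                  fib(k=2) -> return 1  (same call as traced above)
                -> return 3
                fib(k=3) -> return 2  (same call as traced above)
              -> return 5
              fib(k=4) -> return 3  (same call as traced above)
            -> return 8
            fib(k=5) -> return 5  (same call as traced above)
          -> return 13
          fib(k=6) -> return 8  (same call as traced above)
        -> return 21
        fib(k=7) -> return 13  (same call as traced above)
      -> return 34
      fib(k=8) -> return 21  (same call as traced above)
    -> return 55
    fib(k=9) -> return 34  (same call as traced above)
  -> return 89
  fib(k=10) -> return 55  (same call as traced above)
-> return 144

Final answer: 144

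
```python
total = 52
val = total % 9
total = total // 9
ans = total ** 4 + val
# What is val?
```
Trace:
  total=52
  total=52, val=7
  total=5, val=7
  total=5, val=7, ans=632

Final answer: 7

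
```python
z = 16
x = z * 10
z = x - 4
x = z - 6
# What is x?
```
Trace:
  z=16
  z=16, x=160
  z=156, x=160
  z=156, x=150

Final answer: 150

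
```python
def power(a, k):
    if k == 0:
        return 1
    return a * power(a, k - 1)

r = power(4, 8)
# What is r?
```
Call trace:
power(a=4, k=8)
  power(a=4, k=7)
    power(a=4, k=6)
      power(a=4, k=5)
        power(a=4, k=4)
          power(a=4, k=3)
            power(a=4, k=2)
              power(a=4, k=1)
                power(a=4, k=0)
                -> return 1
              -> return 4
            -> return 16
          -> return 64
        -> return 256
      -> return 1024
    -> return 4096
  -> return 16384
-> return 65536

Final answer: 65536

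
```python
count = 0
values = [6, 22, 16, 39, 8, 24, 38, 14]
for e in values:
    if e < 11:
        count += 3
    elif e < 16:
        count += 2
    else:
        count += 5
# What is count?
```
Trace:
  count=0
  count=3, e=6
  count=8, e=22
  count=13, e=16
  count=18, e=39
  count=21, e=8
  count=26, e=24
  count=31, e=38
  count=33, e=14

Final answer: 33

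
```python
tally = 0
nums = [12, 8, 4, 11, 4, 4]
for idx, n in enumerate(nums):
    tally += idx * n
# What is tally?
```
Trace:
  tally=0
  tally=0, idx=0, n=12
  tally=8, idx=1, n=8
  tally=16, idx=2, n=4
  tally=49, idx=3, n=11
  tally=65, idx=4, n=4
  tally=85, idx=5, n=4

Final answer: 85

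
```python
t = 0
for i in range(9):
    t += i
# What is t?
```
Trace:
  t=0
  t=0, i=0
  t=1, i=1
  t=3, i=2
  t=6, i=3
  t=10, i=4
  t=15, i=5
  t=21, i=6
  t=28, i=7
  t=36, i=8

Final answer: 36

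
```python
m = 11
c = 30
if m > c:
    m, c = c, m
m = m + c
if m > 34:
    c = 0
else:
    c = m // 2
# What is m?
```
Trace:
  m=11
  m=11, c=30
  m=11, c=30
  m=41, c=30
  m=41, c=0

Final answer: 41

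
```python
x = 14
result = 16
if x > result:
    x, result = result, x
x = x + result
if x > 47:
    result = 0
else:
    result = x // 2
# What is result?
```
Trace:
  x=14
  x=14, result=16
  x=14, result=16
  x=30, result=16
  x=30, result=15

Final answer: 15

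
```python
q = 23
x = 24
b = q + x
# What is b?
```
Trace:
  q=23
  q=23, x=24
  q=23, x=24, b=47

Final answer: 47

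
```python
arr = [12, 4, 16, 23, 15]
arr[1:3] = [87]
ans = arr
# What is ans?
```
Trace:
  arr=[12, 4, 16, 23, 15]
  arr=[12, 87, 23, 15]
  arr=[12, 87, 23, 15], ans=[12, 87, 23, 15]

Final answer: [12, 87, 23, 15]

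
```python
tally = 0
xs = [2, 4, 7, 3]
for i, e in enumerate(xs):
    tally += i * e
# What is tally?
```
Trace:
  tally=0
  tally=0, i=0, e=2
  tally=4, i=1, e=4
  tally=18, i=2, e=7
  tally=27, i=3, e=3

Final answer: 27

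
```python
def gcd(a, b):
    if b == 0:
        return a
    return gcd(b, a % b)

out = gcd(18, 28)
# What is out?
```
Call trace:
gcd(a=18, b=28)
  gcd(a=28, b=18)
    gcd(a=18, b=10)
      gcd(a=10, b=8)
        gcd(a=8, b=2)
          gcd(a=2, b=0)
          -> return 2
        -> return 2
      -> return 2
    -> return 2
  -> return 2
-> return 2

Final answer: 2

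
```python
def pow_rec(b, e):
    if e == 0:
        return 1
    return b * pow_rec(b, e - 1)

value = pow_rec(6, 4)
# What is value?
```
Call trace:
pow_rec(b=6, e=4)
  pow_rec(b=6, e=3)
    pow_rec(b=6, e=2)
      pow_rec(b=6, e=1)
        pow_rec(b=6, e=0)
        -> return 1
      -> return 6
    -> return 36
  -> return 216
-> return 1296

Final answer: 1296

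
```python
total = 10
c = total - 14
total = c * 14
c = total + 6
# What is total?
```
Trace:
  total=10
  total=10, c=-4
  total=-56, c=-4
  total=-56, c=-50

Final answer: -56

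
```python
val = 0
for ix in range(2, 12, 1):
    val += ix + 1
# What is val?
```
Trace:
  val=0
  val=3, ix=2
  val=7, ix=3
  val=12, ix=4
  val=18, ix=5
  val=25, ix=6
  val=33, ix=7
  val=42, ix=8
  val=52, ix=9
  val=63, ix=10
  val=75, ix=11

Final answer: 75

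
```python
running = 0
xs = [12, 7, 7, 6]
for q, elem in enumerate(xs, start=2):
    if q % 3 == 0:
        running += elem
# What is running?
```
Trace:
  running=0
  running=0, q=2, elem=12
  running=7, q=3, elem=7
  running=7, q=4, elem=7
  running=7, q=5, elem=6

Final answer: 7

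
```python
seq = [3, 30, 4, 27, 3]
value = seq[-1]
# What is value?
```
Trace:
  seq=[3, 30, 4, 27, 3]
  seq=[3, 30, 4, 27, 3], value=3

Final answer: 3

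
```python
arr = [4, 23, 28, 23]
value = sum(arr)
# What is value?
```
Trace:
  arr=[4, 23, 28, 23]
  arr=[4, 23, 28, 23], value=78

Final answer: 78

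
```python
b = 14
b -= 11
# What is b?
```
Trace:
  b=14
  b=3

Final answer: 3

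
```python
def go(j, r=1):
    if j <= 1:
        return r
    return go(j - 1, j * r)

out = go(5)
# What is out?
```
Call trace:
go(j=5, r=1)
  go(j=4, r=5)
    go(j=3, r=20)
      go(j=2, r=60)
        go(j=1, r=120)
        -> return 120
      -> return 120
    -> return 120
  -> return 120
-> return 120

Final answer: 120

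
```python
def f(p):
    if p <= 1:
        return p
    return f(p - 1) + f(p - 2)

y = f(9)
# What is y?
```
Call trace (a repeated sub-call is expanded the first time; later identical calls just restate its return value):
f(p=9)
  f(p=8)
    f(p=7)
      f(p=6)
        f(p=5)
          f(p=4)
            f(p=3)
              f(p=2)
                f(p=1)
                -> return 1
                f(p=0)
                -> return 0
              -> return 1
              f(p=1)
              -> return 1
            -> return 2
            f(p=2) -> return 1  (same call as traced above)
          -> return 3
          f(p=3) -> return 2  (same call as traced above)
        -> return 5
        f(p=4) -> return 3  (same call as traced above)
      -> return 8
      f(p=5) -> return 5  (same call as traced above)
    -> return 13
    f(p=6) -> return 8  (same call as traced above)
  -> return 21
  f(p=7) -> return 13  (same call as traced above)
-> return 34

Final answer: 34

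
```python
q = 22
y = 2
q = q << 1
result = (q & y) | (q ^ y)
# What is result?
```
Trace:
  q=22
  q=22, y=2
  q=44, y=2
  q=44, y=2, result=46

Final answer: 46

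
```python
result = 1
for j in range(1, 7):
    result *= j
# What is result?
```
Trace:
  result=1
  result=1, j=1
  result=2, j=2
  result=6, j=3
  result=24, j=4
  result=120, j=5
  result=720, j=6

Final answer: 720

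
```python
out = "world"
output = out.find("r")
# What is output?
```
Trace:
  out='world'
  out='world', output=2

Final answer: 2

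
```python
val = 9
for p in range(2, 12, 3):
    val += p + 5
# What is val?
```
Trace:
  val=9
  val=16, p=2
  val=26, p=5
  val=39, p=8
  val=55, p=11

Final answer: 55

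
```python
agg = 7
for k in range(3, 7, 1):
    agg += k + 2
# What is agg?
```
Trace:
  agg=7
  agg=12, k=3
  agg=18, k=4
  agg=25, k=5
  agg=33, k=6

Final answer: 33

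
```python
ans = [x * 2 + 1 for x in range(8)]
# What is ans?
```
Trace:
  x=0
  x=1
  x=2
  x=3
  x=4
  x=5
  x=6
  x=7
  ans=[1, 3, 5, 7, 9, 11, 13, 15]

Final answer: [1, 3, 5, 7, 9, 11, 13, 15]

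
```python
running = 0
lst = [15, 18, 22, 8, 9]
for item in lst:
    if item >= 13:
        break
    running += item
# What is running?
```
Trace:
  running=0
  running=0, item=15

Final answer: 0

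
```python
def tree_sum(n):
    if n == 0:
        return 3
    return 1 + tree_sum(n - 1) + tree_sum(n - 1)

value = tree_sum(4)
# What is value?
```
Call trace (a repeated sub-call is expanded the first time; later identical calls just restate its return value):
tree_sum(n=4)
  tree_sum(n=3)
    tree_sum(n=2)
      tree_sum(n=1)
        tree_sum(n=0)
        -> return 3
        tree_sum(n=0)
        -> return 3
      -> return 7
      tree_sum(n=1) -> return 7  (same call as traced above)
    -> return 15
    tree_sum(n=2) -> return 15  (same call as traced above)
  -> return 31
  tree_sum(n=3) -> return 31  (same call as traced above)
-> return 63

Final answer: 63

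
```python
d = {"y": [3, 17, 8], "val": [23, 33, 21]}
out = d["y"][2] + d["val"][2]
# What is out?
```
Trace:
  d={'y': [3, 17, 8], 'val': [23, 33, 21]}
  d={'y': [3, 17, 8], 'val': [23, 33, 21]}, out=29

Final answer: 29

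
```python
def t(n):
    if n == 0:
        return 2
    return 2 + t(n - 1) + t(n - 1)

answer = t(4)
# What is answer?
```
Call trace (a repeated sub-call is expanded the first time; later identical calls just restate its return value):
t(n=4)
  t(n=3)
    t(n=2)
      t(n=1)
        t(n=0)
        -> return 2
        t(n=0)
        -> return 2
      -> return 6
      t(n=1) -> return 6  (same call as traced above)
    -> return 14
    t(n=2) -> return 14  (same call as traced above)
  -> return 30
  t(n=3) -> return 30  (same call as traced above)
-> return 62

Final answer: 62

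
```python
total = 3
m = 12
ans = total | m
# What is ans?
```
Trace:
  total=3
  total=3, m=12
  total=3, m=12, ans=15

Final answer: 15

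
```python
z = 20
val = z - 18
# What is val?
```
Trace:
  z=20
  z=20, val=2

Final answer: 2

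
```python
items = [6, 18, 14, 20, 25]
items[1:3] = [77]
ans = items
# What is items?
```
Trace:
  items=[6, 18, 14, 20, 25]
  items=[6, 77, 20, 25]
  items=[6, 77, 20, 25], ans=[6, 77, 20, 25]

Final answer: [6, 77, 20, 25]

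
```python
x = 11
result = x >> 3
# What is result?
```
Trace:
  x=11
  x=11, result=1

Final answer: 1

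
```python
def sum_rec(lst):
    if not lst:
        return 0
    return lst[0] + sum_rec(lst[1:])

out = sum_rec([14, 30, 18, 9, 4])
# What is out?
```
Call trace:
sum_rec(lst=[14, 30, 18, 9, 4])
  sum_rec(lst=[30, 18, 9, 4])
    sum_rec(lst=[18, 9, 4])
      sum_rec(lst=[9, 4])
        sum_rec(lst=[4])
          sum_rec(lst=[])
          -> return 0
        -> return 4
      -> return 13
    -> return 31
  -> return 61
-> return 75

Final answer: 75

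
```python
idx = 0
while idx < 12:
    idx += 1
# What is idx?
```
Trace:
  idx=0
  idx=1
  idx=2
  idx=3
  idx=4
  idx=5
  idx=6
  idx=7
  idx=8
  idx=9
  idx=10
  idx=11
  idx=12

Final answer: 12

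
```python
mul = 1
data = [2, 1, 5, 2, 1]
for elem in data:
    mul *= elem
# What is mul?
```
Trace:
  mul=1
  mul=2, elem=2
  mul=2, elem=1
  mul=10, elem=5
  mul=20, elem=2
  mul=20, elem=1

Final answer: 20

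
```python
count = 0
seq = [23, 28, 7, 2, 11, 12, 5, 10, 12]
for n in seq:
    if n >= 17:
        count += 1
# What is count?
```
Trace:
  count=0
  count=1, n=23
  count=2, n=28
  count=2, n=7
  count=2, n=2
  count=2, n=11
  count=2, n=12
  count=2, n=5
  count=2, n=10
  count=2, n=12

Final answer: 2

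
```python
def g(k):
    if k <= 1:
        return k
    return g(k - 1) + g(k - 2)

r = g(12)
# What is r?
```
Call trace (a repeated sub-call is expanded the first time; later identical calls just restate its return value):
g(k=12)
  g(k=11)
    g(k=10)
      g(k=9)
        g(k=8)
          g(k=7)
            g(k=6)
              g(k=5)
                g(k=4)
                  g(k=3)
                    g(k=2)
                      g(k=1)
                      -> return 1
                      g(k=0)
                      -> return 0
                    -> return 1
                    g(k=1)
                    -> return 1
                  -> return 2
                  g(k=2) -> return 1  (same call as traced above)
                -> return 3
                g(k=3) -> return 2  (same call as traced above)
              -> return 5
              g(k=4) -> return 3  (same call as traced above)
            -> return 8
            g(k=5) -> return 5  (same call as traced above)
          -> return 13
          g(k=6) -> return 8  (same call as traced above)
        -> return 21
        g(k=7) -> return 13  (same call as traced above)
      -> return 34
      g(k=8) -> return 21  (same call as traced above)
    -> return 55
    g(k=9) -> return 34  (same call as traced above)
  -> return 89
  g(k=10) -> return 55  (same call as traced above)
-> return 144

Final answer: 144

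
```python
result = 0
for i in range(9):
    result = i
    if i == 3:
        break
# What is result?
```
Trace:
  result=0
  result=0, i=0
  result=1, i=1
  result=2, i=2
  result=3, i=3

Final answer: 3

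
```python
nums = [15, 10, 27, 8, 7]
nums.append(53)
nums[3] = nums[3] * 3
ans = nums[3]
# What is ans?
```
Trace:
  nums=[15, 10, 27, 8, 7]
  nums=[15, 10, 27, 8, 7, 53]
  nums=[15, 10, 27, 24, 7, 53]
  nums=[15, 10, 27, 24, 7, 53], ans=24

Final answer: 24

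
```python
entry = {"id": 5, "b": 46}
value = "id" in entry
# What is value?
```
Trace:
  entry={'id': 5, 'b': 46}
  entry={'id': 5, 'b': 46}, value=True

Final answer: True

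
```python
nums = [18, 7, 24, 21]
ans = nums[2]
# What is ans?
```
Trace:
  nums=[18, 7, 24, 21]
  nums=[18, 7, 24, 21], ans=24

Final answer: 24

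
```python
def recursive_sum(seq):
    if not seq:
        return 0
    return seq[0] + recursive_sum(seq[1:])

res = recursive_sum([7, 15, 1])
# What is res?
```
Call trace:
recursive_sum(seq=[7, 15, 1])
  recursive_sum(seq=[15, 1])
    recursive_sum(seq=[1])
      recursive_sum(seq=[])
      -> return 0
    -> return 1
  -> return 16
-> return 23

Final answer: 23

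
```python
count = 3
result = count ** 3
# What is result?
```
Trace:
  count=3
  count=3, result=27

Final answer: 27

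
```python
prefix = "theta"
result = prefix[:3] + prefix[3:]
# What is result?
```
Trace:
  prefix='theta'
  prefix='theta', result='theta'

Final answer: 'theta'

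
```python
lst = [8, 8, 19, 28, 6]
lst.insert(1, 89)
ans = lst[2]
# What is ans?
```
Trace:
  lst=[8, 8, 19, 28, 6]
  lst=[8, 89, 8, 19, 28, 6]
  lst=[8, 89, 8, 19, 28, 6], ans=8

Final answer: 8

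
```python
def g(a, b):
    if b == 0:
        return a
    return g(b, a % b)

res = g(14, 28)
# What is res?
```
Call trace:
g(a=14, b=28)
  g(a=28, b=14)
    g(a=14, b=0)
    -> return 14
  -> return 14
-> return 14

Final answer: 14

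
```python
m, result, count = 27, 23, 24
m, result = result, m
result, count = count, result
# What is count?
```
Trace:
  m=27, result=23, count=24
  m=23, result=27, count=24
  m=23, result=24, count=27

Final answer: 27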